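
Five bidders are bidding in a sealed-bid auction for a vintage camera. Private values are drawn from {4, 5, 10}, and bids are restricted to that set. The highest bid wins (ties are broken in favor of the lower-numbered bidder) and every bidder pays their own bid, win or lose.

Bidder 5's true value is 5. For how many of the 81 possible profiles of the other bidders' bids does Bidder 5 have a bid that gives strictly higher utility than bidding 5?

80

Others bid (4, 4, 4, 5): truth gives -5; bid 4 gives -4 > -5. Violating.
Others bid (4, 4, 4, 10): truth gives -5; bid 4 gives -4 > -5. Violating.
Others bid (4, 4, 5, 4): truth gives -5; bid 4 gives -4 > -5. Violating.
Others bid (4, 4, 5, 5): truth gives -5; bid 4 gives -4 > -5. Violating.
Others bid (4, 4, 4, 4): truth gives 0; no alternative beats it.
(Checking all 81 profiles: 80 have a profitable deviation, 1 does not.)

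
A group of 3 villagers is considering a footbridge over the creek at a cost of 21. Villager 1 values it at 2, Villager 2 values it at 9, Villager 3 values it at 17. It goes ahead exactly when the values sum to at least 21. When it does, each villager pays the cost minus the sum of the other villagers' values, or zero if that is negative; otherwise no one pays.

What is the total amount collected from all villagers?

12

Total value 28 ≥ cost 21, so it is built.
Villager 1: others sum to 26; max(0, 21 - 26) = 0.
Villager 2: others sum to 19; max(0, 21 - 19) = 2.
Villager 3: others sum to 11; max(0, 21 - 11) = 10.
Total collected = 0 + 2 + 10 = 12.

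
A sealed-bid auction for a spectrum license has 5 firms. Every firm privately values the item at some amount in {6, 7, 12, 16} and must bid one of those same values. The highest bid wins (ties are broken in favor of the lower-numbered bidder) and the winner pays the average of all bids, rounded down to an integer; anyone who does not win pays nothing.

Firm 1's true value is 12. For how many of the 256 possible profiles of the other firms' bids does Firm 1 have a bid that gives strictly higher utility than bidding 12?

Others bid (6, 6, 6, 6): truth gives 5; bid 6 gives 6 > 5. Violating.
Others bid (6, 6, 6, 7): truth gives 5; bid 7 gives 6 > 5. Violating.
Others bid (6, 6, 6, 16): truth gives 0; bid 16 gives 2 > 0. Violating.
Others bid (6, 6, 7, 6): truth gives 5; bid 7 gives 6 > 5. Violating.
Others bid (6, 6, 6, 12): truth gives 4; no alternative beats it.
Others bid (6, 6, 7, 12): truth gives 4; no alternative beats it.
(Checking all 256 profiles: 96 have a profitable deviation, 160 do not.)

96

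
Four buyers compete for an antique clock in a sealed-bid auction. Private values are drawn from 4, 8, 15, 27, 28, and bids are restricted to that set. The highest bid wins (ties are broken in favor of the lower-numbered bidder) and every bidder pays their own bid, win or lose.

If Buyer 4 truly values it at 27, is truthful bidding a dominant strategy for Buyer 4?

Consider the case where Buyer 1 bids 4, Buyer 2 bids 4 and Buyer 3 bids 4.
Truthful bid 27: wins, pays 27, utility 27 - 27 = 0.
Bid 8 instead: wins, pays 8, utility 27 - 8 = 19.
Since 19 > 0, bidding 8 is strictly better here, so truthful bidding is not dominant.

No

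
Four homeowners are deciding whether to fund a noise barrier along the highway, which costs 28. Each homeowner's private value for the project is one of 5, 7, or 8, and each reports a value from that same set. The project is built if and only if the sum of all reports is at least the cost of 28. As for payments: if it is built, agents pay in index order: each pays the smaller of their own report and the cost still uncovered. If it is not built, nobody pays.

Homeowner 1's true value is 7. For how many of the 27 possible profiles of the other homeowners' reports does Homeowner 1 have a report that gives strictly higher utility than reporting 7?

4

Others report (7, 8, 8): truth gives 0; report 5 gives 2 > 0. Violating.
Others report (8, 7, 8): truth gives 0; report 5 gives 2 > 0. Violating.
Others report (8, 8, 7): truth gives 0; report 5 gives 2 > 0. Violating.
Others report (8, 8, 8): truth gives 0; report 5 gives 2 > 0. Violating.
Others report (5, 5, 5): truth gives 0; no alternative beats it.
Others report (5, 5, 7): truth gives 0; no alternative beats it.
(Checking all 27 profiles: 4 have a profitable deviation, 23 do not.)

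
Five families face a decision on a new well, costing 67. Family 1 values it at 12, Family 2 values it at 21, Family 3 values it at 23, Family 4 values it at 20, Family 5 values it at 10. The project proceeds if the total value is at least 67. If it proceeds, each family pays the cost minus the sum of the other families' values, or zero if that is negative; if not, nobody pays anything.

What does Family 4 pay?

Total value 86 ≥ cost 67, so the project is built.
The other families' values sum to 66.
Cost minus that sum is 67 - 66 = 1.

1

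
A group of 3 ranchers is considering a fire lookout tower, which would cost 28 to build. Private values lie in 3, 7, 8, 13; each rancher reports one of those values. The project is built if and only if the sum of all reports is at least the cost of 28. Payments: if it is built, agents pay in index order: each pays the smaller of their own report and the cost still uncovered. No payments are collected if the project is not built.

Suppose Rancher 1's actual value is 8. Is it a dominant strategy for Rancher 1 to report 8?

Consider the case where Rancher 2 reports 8 and Rancher 3 reports 13.
Truthful report 8: project built, pays 8, utility 8 - 8 = 0.
Report 7 instead: project built, pays 7, utility 8 - 7 = 1.
Since 1 > 0, reporting 7 is strictly better here, so truthful reporting is not dominant.

No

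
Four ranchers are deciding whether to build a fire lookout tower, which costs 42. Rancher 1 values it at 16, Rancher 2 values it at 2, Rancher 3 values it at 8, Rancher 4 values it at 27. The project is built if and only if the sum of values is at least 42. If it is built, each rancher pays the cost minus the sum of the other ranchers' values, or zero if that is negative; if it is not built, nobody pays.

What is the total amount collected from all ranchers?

21

Total value 53 ≥ cost 42, so it is built.
Rancher 1: others sum to 37; max(0, 42 - 37) = 5.
Rancher 2: others sum to 51; max(0, 42 - 51) = 0.
Rancher 3: others sum to 45; max(0, 42 - 45) = 0.
Rancher 4: others sum to 26; max(0, 42 - 26) = 16.
Total collected = 5 + 0 + 0 + 16 = 21.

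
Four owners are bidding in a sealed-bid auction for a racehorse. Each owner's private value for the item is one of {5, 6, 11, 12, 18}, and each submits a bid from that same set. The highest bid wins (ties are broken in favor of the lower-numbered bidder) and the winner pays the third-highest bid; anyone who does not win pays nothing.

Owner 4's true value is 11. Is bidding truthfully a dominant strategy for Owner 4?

No

Consider the case where Owner 1 bids 5, Owner 2 bids 5 and Owner 3 bids 11.
Truthful bid 11: loses, pays 0, utility 0.
Bid 12 instead: wins, pays 5, utility 11 - 5 = 6.
Since 6 > 0, bidding 12 is strictly better here, so truthful bidding is not dominant.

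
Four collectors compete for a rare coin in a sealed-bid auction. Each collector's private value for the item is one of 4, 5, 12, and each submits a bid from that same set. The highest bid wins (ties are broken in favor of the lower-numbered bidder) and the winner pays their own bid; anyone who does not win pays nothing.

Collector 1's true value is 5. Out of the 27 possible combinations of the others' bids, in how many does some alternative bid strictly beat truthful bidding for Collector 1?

1

Others bid (4, 4, 4): truth gives 0; bid 4 gives 1 > 0. Violating.
Others bid (4, 4, 5): truth gives 0; no alternative beats it.
Others bid (4, 4, 12): truth gives 0; no alternative beats it.
(Checking all 27 profiles: 1 has a profitable deviation, 26 do not.)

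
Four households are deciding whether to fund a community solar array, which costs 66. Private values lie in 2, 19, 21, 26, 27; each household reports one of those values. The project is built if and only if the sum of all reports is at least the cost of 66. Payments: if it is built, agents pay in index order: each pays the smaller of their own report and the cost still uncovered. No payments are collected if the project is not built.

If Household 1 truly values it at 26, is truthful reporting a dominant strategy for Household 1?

No

Consider the case where Household 2 reports 2, Household 3 reports 19 and Household 4 reports 26.
Truthful report 26: project built, pays 26, utility 26 - 26 = 0.
Report 19 instead: project built, pays 19, utility 26 - 19 = 7.
Since 7 > 0, reporting 19 is strictly better here, so truthful reporting is not dominant.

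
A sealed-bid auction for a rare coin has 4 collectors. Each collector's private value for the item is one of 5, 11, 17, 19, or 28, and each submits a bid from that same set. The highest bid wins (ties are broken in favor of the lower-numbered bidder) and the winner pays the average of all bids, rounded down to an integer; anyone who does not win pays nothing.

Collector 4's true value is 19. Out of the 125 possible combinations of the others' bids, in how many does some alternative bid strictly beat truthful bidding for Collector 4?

Others bid (5, 5, 5): truth gives 11; bid 11 gives 13 > 11. Violating.
Others bid (5, 5, 11): truth gives 9; bid 17 gives 10 > 9. Violating.
Others bid (5, 5, 19): truth gives 0; bid 28 gives 5 > 0. Violating.
Others bid (5, 11, 5): truth gives 9; bid 17 gives 10 > 9. Violating.
Others bid (5, 5, 17): truth gives 8; no alternative beats it.
Others bid (5, 5, 28): truth gives 0; no alternative beats it.
(Checking all 125 profiles: 32 have a profitable deviation, 93 do not.)

32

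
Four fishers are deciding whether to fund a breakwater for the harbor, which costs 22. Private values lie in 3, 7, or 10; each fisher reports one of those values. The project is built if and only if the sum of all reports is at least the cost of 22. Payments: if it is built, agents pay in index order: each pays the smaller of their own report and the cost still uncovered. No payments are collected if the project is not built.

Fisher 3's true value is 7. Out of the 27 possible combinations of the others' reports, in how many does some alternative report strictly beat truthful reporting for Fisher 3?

14

Others report (3, 7, 10): truth gives 0; report 3 gives 4 > 0. Violating.
Others report (3, 10, 7): truth gives 0; report 3 gives 4 > 0. Violating.
Others report (3, 10, 10): truth gives 0; report 3 gives 4 > 0. Violating.
Others report (7, 3, 10): truth gives 0; report 3 gives 4 > 0. Violating.
Others report (3, 3, 3): truth gives 0; no alternative beats it.
Others report (3, 3, 7): truth gives 0; no alternative beats it.
(Checking all 27 profiles: 14 have a profitable deviation, 13 do not.)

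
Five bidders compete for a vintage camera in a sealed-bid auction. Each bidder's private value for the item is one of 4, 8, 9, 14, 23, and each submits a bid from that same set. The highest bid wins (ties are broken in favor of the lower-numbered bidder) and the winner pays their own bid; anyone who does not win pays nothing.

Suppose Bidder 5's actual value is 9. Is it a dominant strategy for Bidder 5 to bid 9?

Consider the case where Bidder 1 bids 4, Bidder 2 bids 4, Bidder 3 bids 4 and Bidder 4 bids 4.
Truthful bid 9: wins, pays 9, utility 9 - 9 = 0.
Bid 8 instead: wins, pays 8, utility 9 - 8 = 1.
Since 1 > 0, bidding 8 is strictly better here, so truthful bidding is not dominant.

No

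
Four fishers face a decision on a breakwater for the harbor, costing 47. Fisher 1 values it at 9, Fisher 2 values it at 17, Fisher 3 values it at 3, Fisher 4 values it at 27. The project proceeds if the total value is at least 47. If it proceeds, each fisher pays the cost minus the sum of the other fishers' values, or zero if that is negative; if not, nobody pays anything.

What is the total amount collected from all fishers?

Total value 56 ≥ cost 47, so it is built.
Fisher 1: others sum to 47; max(0, 47 - 47) = 0.
Fisher 2: others sum to 39; max(0, 47 - 39) = 8.
Fisher 3: others sum to 53; max(0, 47 - 53) = 0.
Fisher 4: others sum to 29; max(0, 47 - 29) = 18.
Total collected = 0 + 8 + 0 + 18 = 26.

26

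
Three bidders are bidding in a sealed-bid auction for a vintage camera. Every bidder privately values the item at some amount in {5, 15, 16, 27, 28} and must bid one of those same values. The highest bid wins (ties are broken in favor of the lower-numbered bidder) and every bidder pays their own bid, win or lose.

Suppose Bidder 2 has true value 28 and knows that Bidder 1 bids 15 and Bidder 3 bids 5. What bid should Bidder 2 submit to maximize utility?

Bid 5: loses but pays 5, utility -5.
Bid 15: loses but pays 15, utility -15.
Bid 16: wins, pays 16, utility 28 - 16 = 12.
Bid 27: wins, pays 27, utility 28 - 27 = 1.
Bid 28: wins, pays 28, utility 28 - 28 = 0.
The best choice is 16 with utility 12.

16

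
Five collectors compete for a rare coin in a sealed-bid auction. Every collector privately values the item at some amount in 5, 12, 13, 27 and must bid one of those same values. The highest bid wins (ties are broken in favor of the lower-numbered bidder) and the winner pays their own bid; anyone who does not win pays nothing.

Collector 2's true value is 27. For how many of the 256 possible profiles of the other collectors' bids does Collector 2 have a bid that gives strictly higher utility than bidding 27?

Others bid (5, 5, 5, 5): truth gives 0; bid 12 gives 15 > 0. Violating.
Others bid (5, 5, 5, 12): truth gives 0; bid 12 gives 15 > 0. Violating.
Others bid (5, 5, 5, 13): truth gives 0; bid 13 gives 14 > 0. Violating.
Others bid (5, 5, 12, 5): truth gives 0; bid 12 gives 15 > 0. Violating.
Others bid (5, 5, 5, 27): truth gives 0; no alternative beats it.
Others bid (5, 5, 12, 27): truth gives 0; no alternative beats it.
(Checking all 256 profiles: 54 have a profitable deviation, 202 do not.)

54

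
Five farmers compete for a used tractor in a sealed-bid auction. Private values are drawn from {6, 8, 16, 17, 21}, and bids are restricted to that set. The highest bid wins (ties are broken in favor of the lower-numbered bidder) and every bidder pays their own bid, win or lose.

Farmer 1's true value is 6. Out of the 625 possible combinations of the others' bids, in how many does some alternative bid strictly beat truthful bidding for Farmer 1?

Others bid (6, 6, 6, 8): truth gives -6; bid 8 gives -2 > -6. Violating.
Others bid (6, 6, 8, 6): truth gives -6; bid 8 gives -2 > -6. Violating.
Others bid (6, 6, 8, 8): truth gives -6; bid 8 gives -2 > -6. Violating.
Others bid (6, 8, 6, 6): truth gives -6; bid 8 gives -2 > -6. Violating.
Others bid (6, 6, 6, 6): truth gives 0; no alternative beats it.
Others bid (6, 6, 6, 16): truth gives -6; no alternative beats it.
(Checking all 625 profiles: 15 have a profitable deviation, 610 do not.)

15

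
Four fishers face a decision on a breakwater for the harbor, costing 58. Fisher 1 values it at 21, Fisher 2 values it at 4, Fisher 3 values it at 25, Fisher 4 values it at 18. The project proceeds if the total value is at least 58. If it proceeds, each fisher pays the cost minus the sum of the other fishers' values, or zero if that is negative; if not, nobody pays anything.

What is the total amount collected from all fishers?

Total value 68 ≥ cost 58, so it is built.
Fisher 1: others sum to 47; max(0, 58 - 47) = 11.
Fisher 2: others sum to 64; max(0, 58 - 64) = 0.
Fisher 3: others sum to 43; max(0, 58 - 43) = 15.
Fisher 4: others sum to 50; max(0, 58 - 50) = 8.
Total collected = 11 + 0 + 15 + 8 = 34.

34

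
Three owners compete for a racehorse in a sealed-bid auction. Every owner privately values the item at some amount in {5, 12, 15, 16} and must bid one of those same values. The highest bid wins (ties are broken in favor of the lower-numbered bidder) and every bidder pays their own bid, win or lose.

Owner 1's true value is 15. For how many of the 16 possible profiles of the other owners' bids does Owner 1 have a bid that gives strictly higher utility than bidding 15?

11

Others bid (5, 5): truth gives 0; bid 5 gives 10 > 0. Violating.
Others bid (5, 12): truth gives 0; bid 12 gives 3 > 0. Violating.
Others bid (5, 16): truth gives -15; bid 16 gives -1 > -15. Violating.
Others bid (12, 5): truth gives 0; bid 12 gives 3 > 0. Violating.
Others bid (5, 15): truth gives 0; no alternative beats it.
Others bid (12, 15): truth gives 0; no alternative beats it.
(Checking all 16 profiles: 11 have a profitable deviation, 5 do not.)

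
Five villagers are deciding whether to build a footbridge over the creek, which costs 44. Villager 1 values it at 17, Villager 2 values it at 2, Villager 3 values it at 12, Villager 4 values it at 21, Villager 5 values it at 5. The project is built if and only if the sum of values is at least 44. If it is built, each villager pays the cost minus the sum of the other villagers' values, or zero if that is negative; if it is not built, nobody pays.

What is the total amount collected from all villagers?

Total value 57 ≥ cost 44, so it is built.
Villager 1: others sum to 40; max(0, 44 - 40) = 4.
Villager 2: others sum to 55; max(0, 44 - 55) = 0.
Villager 3: others sum to 45; max(0, 44 - 45) = 0.
Villager 4: others sum to 36; max(0, 44 - 36) = 8.
Villager 5: others sum to 52; max(0, 44 - 52) = 0.
Total collected = 4 + 0 + 0 + 8 + 0 = 12.

12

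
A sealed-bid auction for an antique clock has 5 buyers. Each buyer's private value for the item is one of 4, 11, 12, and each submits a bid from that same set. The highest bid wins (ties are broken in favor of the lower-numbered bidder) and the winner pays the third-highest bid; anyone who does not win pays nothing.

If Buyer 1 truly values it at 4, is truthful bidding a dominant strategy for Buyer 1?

Yes

Check each profile of the others' bids and compare truth against every alternative bid.
Others bid (4, 4, 11, 11): truth gives 0, best alternative gives -7.
Others bid (4, 11, 4, 11): truth gives 0, best alternative gives -7.
Others bid (4, 11, 11, 4): truth gives 0, best alternative gives -7.
Others bid (4, 11, 11, 11): truth gives 0, best alternative gives -7.
Others bid (11, 4, 4, 11): truth gives 0, best alternative gives -7.
Others bid (11, 4, 11, 4): truth gives 0, best alternative gives -7.
(Remaining 75 profiles checked similarly; truth is weakly best in each.)
In every case the truthful bid is at least as good as any alternative, so it is a dominant strategy.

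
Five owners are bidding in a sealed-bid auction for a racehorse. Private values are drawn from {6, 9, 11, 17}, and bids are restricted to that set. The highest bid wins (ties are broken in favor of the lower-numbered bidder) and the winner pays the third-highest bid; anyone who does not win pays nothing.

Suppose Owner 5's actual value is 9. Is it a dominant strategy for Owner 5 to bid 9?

Consider the case where Owner 1 bids 6, Owner 2 bids 6, Owner 3 bids 6 and Owner 4 bids 9.
Truthful bid 9: loses, pays 0, utility 0.
Bid 11 instead: wins, pays 6, utility 9 - 6 = 3.
Since 3 > 0, bidding 11 is strictly better here, so truthful bidding is not dominant.

No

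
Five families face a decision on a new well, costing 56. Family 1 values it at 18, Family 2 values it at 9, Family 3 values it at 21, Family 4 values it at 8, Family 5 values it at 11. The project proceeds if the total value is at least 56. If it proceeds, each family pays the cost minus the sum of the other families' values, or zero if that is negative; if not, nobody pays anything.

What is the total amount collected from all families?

Total value 67 ≥ cost 56, so it is built.
Family 1: others sum to 49; max(0, 56 - 49) = 7.
Family 2: others sum to 58; max(0, 56 - 58) = 0.
Family 3: others sum to 46; max(0, 56 - 46) = 10.
Family 4: others sum to 59; max(0, 56 - 59) = 0.
Family 5: others sum to 56; max(0, 56 - 56) = 0.
Total collected = 7 + 0 + 10 + 0 + 0 = 17.

17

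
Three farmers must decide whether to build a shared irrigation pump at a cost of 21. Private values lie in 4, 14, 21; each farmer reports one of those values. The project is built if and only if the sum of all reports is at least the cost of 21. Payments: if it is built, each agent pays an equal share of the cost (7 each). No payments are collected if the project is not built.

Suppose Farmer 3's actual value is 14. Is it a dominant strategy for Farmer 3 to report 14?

Check each profile of the others' reports and compare truth against every alternative report.
Others report (4, 4): truth gives 7, best alternative gives 7.
Others report (4, 14): truth gives 7, best alternative gives 7.
Others report (4, 21): truth gives 7, best alternative gives 7.
Others report (14, 4): truth gives 7, best alternative gives 7.
Others report (14, 14): truth gives 7, best alternative gives 7.
Others report (14, 21): truth gives 7, best alternative gives 7.
(Remaining 3 profiles checked similarly; truth is weakly best in each.)
In every case the truthful report is at least as good as any alternative, so it is a dominant strategy.

Yes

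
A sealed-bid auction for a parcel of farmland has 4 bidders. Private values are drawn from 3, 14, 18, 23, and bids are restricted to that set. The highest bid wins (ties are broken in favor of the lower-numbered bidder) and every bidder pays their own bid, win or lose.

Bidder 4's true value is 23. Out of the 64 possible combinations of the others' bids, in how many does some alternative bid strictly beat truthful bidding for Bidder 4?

Others bid (3, 3, 3): truth gives 0; bid 14 gives 9 > 0. Violating.
Others bid (3, 3, 14): truth gives 0; bid 18 gives 5 > 0. Violating.
Others bid (3, 3, 23): truth gives -23; bid 3 gives -3 > -23. Violating.
Others bid (3, 14, 3): truth gives 0; bid 18 gives 5 > 0. Violating.
Others bid (3, 3, 18): truth gives 0; no alternative beats it.
Others bid (3, 14, 18): truth gives 0; no alternative beats it.
(Checking all 64 profiles: 45 have a profitable deviation, 19 do not.)

45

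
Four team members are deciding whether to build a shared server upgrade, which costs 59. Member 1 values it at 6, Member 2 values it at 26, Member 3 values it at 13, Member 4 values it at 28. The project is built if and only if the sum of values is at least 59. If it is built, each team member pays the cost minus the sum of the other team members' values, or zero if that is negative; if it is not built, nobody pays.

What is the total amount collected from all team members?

26

Total value 73 ≥ cost 59, so it is built.
Member 1: others sum to 67; max(0, 59 - 67) = 0.
Member 2: others sum to 47; max(0, 59 - 47) = 12.
Member 3: others sum to 60; max(0, 59 - 60) = 0.
Member 4: others sum to 45; max(0, 59 - 45) = 14.
Total collected = 0 + 12 + 0 + 14 = 26.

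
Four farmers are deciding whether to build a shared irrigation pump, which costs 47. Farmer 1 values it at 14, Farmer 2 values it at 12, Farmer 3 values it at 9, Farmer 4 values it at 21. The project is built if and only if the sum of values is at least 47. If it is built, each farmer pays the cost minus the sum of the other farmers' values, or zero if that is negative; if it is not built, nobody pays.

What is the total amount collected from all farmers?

Total value 56 ≥ cost 47, so it is built.
Farmer 1: others sum to 42; max(0, 47 - 42) = 5.
Farmer 2: others sum to 44; max(0, 47 - 44) = 3.
Farmer 3: others sum to 47; max(0, 47 - 47) = 0.
Farmer 4: others sum to 35; max(0, 47 - 35) = 12.
Total collected = 5 + 3 + 0 + 12 = 20.

20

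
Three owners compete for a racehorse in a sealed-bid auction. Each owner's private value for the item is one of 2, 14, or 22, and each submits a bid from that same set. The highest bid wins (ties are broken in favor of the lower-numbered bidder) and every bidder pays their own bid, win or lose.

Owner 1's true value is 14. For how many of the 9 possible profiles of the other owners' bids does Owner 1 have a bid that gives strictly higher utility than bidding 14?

Others bid (2, 2): truth gives 0; bid 2 gives 12 > 0. Violating.
Others bid (2, 22): truth gives -14; bid 2 gives -2 > -14. Violating.
Others bid (14, 22): truth gives -14; bid 2 gives -2 > -14. Violating.
Others bid (22, 2): truth gives -14; bid 2 gives -2 > -14. Violating.
Others bid (2, 14): truth gives 0; no alternative beats it.
Others bid (14, 2): truth gives 0; no alternative beats it.
(Checking all 9 profiles: 6 have a profitable deviation, 3 do not.)

6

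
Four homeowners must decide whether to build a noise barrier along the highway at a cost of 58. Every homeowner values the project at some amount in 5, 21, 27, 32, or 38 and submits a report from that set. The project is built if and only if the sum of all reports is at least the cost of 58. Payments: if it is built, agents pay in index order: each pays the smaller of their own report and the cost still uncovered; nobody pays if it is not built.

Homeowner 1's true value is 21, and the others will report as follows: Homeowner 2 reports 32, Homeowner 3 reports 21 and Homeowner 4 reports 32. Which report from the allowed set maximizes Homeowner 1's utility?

Report 5: project built, pays 5, utility 21 - 5 = 16.
Report 21: project built, pays 21, utility 21 - 21 = 0.
Report 27: project built, pays 27, utility 21 - 27 = -6.
Report 32: project built, pays 32, utility 21 - 32 = -11.
Report 38: project built, pays 38, utility 21 - 38 = -17.
The best choice is 5 with utility 16.

5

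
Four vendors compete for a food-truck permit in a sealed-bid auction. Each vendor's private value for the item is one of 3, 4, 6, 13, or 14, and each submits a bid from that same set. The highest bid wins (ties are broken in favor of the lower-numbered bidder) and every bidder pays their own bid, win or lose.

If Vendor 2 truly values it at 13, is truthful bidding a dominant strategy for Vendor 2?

Consider the case where Vendor 1 bids 3, Vendor 3 bids 3 and Vendor 4 bids 3.
Truthful bid 13: wins, pays 13, utility 13 - 13 = 0.
Bid 4 instead: wins, pays 4, utility 13 - 4 = 9.
Since 9 > 0, bidding 4 is strictly better here, so truthful bidding is not dominant.

No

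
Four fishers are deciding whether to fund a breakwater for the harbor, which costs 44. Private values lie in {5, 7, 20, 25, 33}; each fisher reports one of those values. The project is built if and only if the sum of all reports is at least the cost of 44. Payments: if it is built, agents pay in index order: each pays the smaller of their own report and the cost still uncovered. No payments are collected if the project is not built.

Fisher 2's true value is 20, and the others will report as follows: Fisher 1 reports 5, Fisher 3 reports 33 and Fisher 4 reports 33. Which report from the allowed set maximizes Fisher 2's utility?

5

Report 5: project built, pays 5, utility 20 - 5 = 15.
Report 7: project built, pays 7, utility 20 - 7 = 13.
Report 20: project built, pays 20, utility 20 - 20 = 0.
Report 25: project built, pays 25, utility 20 - 25 = -5.
Report 33: project built, pays 33, utility 20 - 33 = -13.
The best choice is 5 with utility 15.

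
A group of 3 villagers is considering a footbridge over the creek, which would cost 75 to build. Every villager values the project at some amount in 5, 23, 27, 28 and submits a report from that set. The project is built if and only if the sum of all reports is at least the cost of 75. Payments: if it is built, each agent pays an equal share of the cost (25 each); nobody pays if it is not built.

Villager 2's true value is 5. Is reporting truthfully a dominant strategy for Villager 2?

Check each profile of the others' reports and compare truth against every alternative report.
Others report (27, 27): truth gives 0, best alternative gives -20.
Others report (27, 28): truth gives 0, best alternative gives -20.
Others report (28, 27): truth gives 0, best alternative gives -20.
Others report (28, 28): truth gives 0, best alternative gives -20.
Others report (5, 5): truth gives 0, best alternative gives 0.
Others report (5, 23): truth gives 0, best alternative gives 0.
(Remaining 10 profiles checked similarly; truth is weakly best in each.)
In every case the truthful report is at least as good as any alternative, so it is a dominant strategy.

Yes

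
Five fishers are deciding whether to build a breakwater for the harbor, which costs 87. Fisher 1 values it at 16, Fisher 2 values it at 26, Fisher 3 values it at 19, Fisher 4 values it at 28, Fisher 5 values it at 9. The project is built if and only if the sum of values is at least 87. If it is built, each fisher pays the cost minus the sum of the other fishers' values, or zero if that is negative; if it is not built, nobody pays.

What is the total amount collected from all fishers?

45

Total value 98 ≥ cost 87, so it is built.
Fisher 1: others sum to 82; max(0, 87 - 82) = 5.
Fisher 2: others sum to 72; max(0, 87 - 72) = 15.
Fisher 3: others sum to 79; max(0, 87 - 79) = 8.
Fisher 4: others sum to 70; max(0, 87 - 70) = 17.
Fisher 5: others sum to 89; max(0, 87 - 89) = 0.
Total collected = 5 + 15 + 8 + 17 + 0 = 45.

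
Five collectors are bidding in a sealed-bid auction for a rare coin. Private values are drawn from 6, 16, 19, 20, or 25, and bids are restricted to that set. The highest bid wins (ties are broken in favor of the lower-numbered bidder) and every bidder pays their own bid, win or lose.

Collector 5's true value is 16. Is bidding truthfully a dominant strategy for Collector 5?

No

Consider the case where Collector 1 bids 6, Collector 2 bids 6, Collector 3 bids 6 and Collector 4 bids 16.
Truthful bid 16: loses but pays 16, utility -16.
Bid 6 instead: loses but pays 6, utility -6.
Since -6 > -16, bidding 6 is strictly better here, so truthful bidding is not dominant.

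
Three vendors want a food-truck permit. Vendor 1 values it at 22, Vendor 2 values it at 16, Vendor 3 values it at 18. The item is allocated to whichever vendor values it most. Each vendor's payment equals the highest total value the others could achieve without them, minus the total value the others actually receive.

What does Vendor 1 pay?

18

Vendor 1 has the highest value and receives the item.
Without Vendor 1, the item would go to the next-highest value, 18, so the others could achieve 18.
With Vendor 1 present and winning, the others receive nothing, so their total is 0.
Payment = 18 - 0 = 18.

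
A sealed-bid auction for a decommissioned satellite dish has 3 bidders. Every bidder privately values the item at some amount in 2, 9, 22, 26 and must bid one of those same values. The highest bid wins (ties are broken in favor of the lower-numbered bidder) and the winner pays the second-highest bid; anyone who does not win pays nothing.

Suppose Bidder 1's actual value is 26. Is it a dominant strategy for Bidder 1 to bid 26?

Yes

Check each profile of the others' bids and compare truth against every alternative bid.
Others bid (2, 2): truth gives 24, best alternative gives 24.
Others bid (2, 9): truth gives 17, best alternative gives 17.
Others bid (9, 2): truth gives 17, best alternative gives 17.
Others bid (9, 9): truth gives 17, best alternative gives 17.
Others bid (2, 22): truth gives 4, best alternative gives 4.
Others bid (9, 22): truth gives 4, best alternative gives 4.
(Remaining 10 profiles checked similarly; truth is weakly best in each.)
In every case the truthful bid is at least as good as any alternative, so it is a dominant strategy.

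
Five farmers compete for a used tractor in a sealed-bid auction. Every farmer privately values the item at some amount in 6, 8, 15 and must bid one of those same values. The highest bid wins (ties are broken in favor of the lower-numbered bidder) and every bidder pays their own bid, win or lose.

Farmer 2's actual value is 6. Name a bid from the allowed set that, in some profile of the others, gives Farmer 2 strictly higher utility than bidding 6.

8

Suppose Farmer 1 bids 6, Farmer 3 bids 6, Farmer 4 bids 6 and Farmer 5 bids 6.
Bid 6: loses but pays 6, utility -6.
Bid 8: wins, pays 8, utility 6 - 8 = -2.
So bidding 8 beats truth here (-2 > -6).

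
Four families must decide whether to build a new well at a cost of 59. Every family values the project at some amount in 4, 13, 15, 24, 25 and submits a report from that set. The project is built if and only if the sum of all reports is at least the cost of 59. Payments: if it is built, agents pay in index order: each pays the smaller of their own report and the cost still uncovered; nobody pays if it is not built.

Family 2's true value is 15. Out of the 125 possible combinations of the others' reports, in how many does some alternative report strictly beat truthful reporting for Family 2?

Others report (4, 24, 24): truth gives 0; report 13 gives 2 > 0. Violating.
Others report (4, 24, 25): truth gives 0; report 13 gives 2 > 0. Violating.
Others report (4, 25, 24): truth gives 0; report 13 gives 2 > 0. Violating.
Others report (4, 25, 25): truth gives 0; report 13 gives 2 > 0. Violating.
Others report (4, 4, 4): truth gives 0; no alternative beats it.
Others report (4, 4, 13): truth gives 0; no alternative beats it.
(Checking all 125 profiles: 68 have a profitable deviation, 57 do not.)

68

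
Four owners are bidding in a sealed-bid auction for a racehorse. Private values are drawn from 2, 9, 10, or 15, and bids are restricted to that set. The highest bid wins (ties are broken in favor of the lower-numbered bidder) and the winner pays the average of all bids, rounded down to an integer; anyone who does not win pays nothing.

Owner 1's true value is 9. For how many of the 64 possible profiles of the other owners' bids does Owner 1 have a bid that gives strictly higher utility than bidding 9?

16

Others bid (2, 2, 2): truth gives 6; bid 2 gives 7 > 6. Violating.
Others bid (2, 2, 10): truth gives 0; bid 10 gives 3 > 0. Violating.
Others bid (2, 2, 15): truth gives 0; bid 15 gives 1 > 0. Violating.
Others bid (2, 9, 10): truth gives 0; bid 10 gives 2 > 0. Violating.
Others bid (2, 2, 9): truth gives 4; no alternative beats it.
Others bid (2, 9, 2): truth gives 4; no alternative beats it.
(Checking all 64 profiles: 16 have a profitable deviation, 48 do not.)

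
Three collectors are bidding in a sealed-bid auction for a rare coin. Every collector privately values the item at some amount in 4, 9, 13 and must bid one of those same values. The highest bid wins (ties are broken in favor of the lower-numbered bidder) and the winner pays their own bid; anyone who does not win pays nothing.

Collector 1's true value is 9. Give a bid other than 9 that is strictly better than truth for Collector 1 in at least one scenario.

Suppose Collector 2 bids 4 and Collector 3 bids 4.
Bid 9: wins, pays 9, utility 9 - 9 = 0.
Bid 4: wins, pays 4, utility 9 - 4 = 5.
So bidding 4 beats truth here (5 > 0).

4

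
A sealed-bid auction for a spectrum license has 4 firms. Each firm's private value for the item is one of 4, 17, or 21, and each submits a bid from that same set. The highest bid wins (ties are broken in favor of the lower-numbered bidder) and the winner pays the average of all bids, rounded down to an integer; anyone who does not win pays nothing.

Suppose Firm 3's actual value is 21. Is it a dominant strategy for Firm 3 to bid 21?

Consider the case where Firm 1 bids 4, Firm 2 bids 4 and Firm 4 bids 4.
Truthful bid 21: wins, pays 8, utility 21 - 8 = 13.
Bid 17 instead: wins, pays 7, utility 21 - 7 = 14.
Since 14 > 13, bidding 17 is strictly better here, so truthful bidding is not dominant.

No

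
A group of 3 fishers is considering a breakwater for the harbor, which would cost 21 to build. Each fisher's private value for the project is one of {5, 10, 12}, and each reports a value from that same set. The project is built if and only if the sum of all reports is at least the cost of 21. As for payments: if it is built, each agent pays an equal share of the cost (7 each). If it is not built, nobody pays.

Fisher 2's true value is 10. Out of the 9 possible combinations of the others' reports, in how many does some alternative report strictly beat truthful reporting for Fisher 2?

Others report (5, 5): truth gives 0; report 12 gives 3 > 0. Violating.
Others report (5, 10): truth gives 3; no alternative beats it.
Others report (5, 12): truth gives 3; no alternative beats it.
(Checking all 9 profiles: 1 has a profitable deviation, 8 do not.)

1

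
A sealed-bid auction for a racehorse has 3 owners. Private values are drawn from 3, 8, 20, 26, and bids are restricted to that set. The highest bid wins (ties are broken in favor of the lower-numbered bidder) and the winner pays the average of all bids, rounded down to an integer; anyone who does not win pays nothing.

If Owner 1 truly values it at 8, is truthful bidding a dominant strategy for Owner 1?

Consider the case where Owner 2 bids 3 and Owner 3 bids 3.
Truthful bid 8: wins, pays 4, utility 8 - 4 = 4.
Bid 3 instead: wins, pays 3, utility 8 - 3 = 5.
Since 5 > 4, bidding 3 is strictly better here, so truthful bidding is not dominant.

No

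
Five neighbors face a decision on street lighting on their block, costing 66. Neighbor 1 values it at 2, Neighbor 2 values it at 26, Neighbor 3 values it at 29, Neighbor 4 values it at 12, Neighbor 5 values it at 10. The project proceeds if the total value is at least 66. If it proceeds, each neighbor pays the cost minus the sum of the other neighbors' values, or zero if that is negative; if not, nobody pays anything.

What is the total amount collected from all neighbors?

29

Total value 79 ≥ cost 66, so it is built.
Neighbor 1: others sum to 77; max(0, 66 - 77) = 0.
Neighbor 2: others sum to 53; max(0, 66 - 53) = 13.
Neighbor 3: others sum to 50; max(0, 66 - 50) = 16.
Neighbor 4: others sum to 67; max(0, 66 - 67) = 0.
Neighbor 5: others sum to 69; max(0, 66 - 69) = 0.
Total collected = 0 + 13 + 16 + 0 + 0 = 29.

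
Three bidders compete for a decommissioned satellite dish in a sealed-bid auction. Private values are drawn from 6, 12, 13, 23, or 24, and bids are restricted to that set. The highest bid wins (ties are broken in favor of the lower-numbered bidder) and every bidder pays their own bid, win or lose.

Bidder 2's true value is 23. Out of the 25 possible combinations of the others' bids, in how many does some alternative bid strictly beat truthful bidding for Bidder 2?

Others bid (6, 6): truth gives 0; bid 12 gives 11 > 0. Violating.
Others bid (6, 12): truth gives 0; bid 12 gives 11 > 0. Violating.
Others bid (6, 13): truth gives 0; bid 13 gives 10 > 0. Violating.
Others bid (6, 24): truth gives -23; bid 24 gives -1 > -23. Violating.
Others bid (6, 23): truth gives 0; no alternative beats it.
Others bid (12, 23): truth gives 0; no alternative beats it.
(Checking all 25 profiles: 19 have a profitable deviation, 6 do not.)

19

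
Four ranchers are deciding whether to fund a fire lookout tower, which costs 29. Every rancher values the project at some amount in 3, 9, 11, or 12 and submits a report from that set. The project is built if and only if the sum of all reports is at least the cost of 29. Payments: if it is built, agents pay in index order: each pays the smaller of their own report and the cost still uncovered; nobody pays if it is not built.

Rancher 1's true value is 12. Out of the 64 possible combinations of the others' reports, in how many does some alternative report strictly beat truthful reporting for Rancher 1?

Others report (3, 3, 12): truth gives 0; report 11 gives 1 > 0. Violating.
Others report (3, 9, 9): truth gives 0; report 9 gives 3 > 0. Violating.
Others report (3, 9, 11): truth gives 0; report 9 gives 3 > 0. Violating.
Others report (3, 9, 12): truth gives 0; report 9 gives 3 > 0. Violating.
Others report (3, 3, 3): truth gives 0; no alternative beats it.
Others report (3, 3, 9): truth gives 0; no alternative beats it.
(Checking all 64 profiles: 57 have a profitable deviation, 7 do not.)

57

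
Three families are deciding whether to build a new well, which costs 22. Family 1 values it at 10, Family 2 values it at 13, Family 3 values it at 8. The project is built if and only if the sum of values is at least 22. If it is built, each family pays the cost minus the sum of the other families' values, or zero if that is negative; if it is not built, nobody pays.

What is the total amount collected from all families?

Total value 31 ≥ cost 22, so it is built.
Family 1: others sum to 21; max(0, 22 - 21) = 1.
Family 2: others sum to 18; max(0, 22 - 18) = 4.
Family 3: others sum to 23; max(0, 22 - 23) = 0.
Total collected = 1 + 4 + 0 = 5.

5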